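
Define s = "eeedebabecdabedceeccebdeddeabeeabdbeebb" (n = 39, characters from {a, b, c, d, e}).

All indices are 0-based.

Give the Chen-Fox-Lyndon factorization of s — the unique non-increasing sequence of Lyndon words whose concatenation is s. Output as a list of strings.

emit factor 1: 'e' (i=0, period=1)
emit factor 2: 'e' (i=1, period=1)
emit factor 3: 'e' (i=2, period=1)
emit factor 4: 'de' (i=3, period=2)
emit factor 5: 'b' (i=5, period=1)
emit factor 6: 'abecdabedceeccebdeddeabee' (i=6, period=25)
emit factor 7: 'abdbeebb' (i=31, period=8)

["e", "e", "e", "de", "b", "abecdabedceeccebdeddeabee", "abdbeebb"]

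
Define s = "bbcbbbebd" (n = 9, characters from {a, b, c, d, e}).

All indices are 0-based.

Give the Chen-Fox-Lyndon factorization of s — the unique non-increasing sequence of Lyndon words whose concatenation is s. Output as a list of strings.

emit factor 1: 'bbc' (i=0, period=3)
emit factor 2: 'bbbebd' (i=3, period=6)

["bbc", "bbbebd"]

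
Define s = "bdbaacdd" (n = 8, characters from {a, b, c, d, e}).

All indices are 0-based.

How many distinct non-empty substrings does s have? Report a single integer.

32

sorted suffixes:
  #0 SA[0]=3  'aacdd'
  #1 SA[1]=4  'acdd'
  #2 SA[2]=2  'baacdd'
  #3 SA[3]=0  'bdbaacdd'
  #4 SA[4]=5  'cdd'
  #5 SA[5]=7  'd'
  #6 SA[6]=1  'dbaacdd'
  #7 SA[7]=6  'dd'

SA = [3, 4, 2, 0, 5, 7, 1, 6]
rank  pair      lcp
   1  s[3:],s[4:]  1  'a'
   2  s[4:],s[2:]  0  ''
   3  s[2:],s[0:]  1  'b'
   4  s[0:],s[5:]  0  ''
   5  s[5:],s[7:]  0  ''
   6  s[7:],s[1:]  1  'd'
   7  s[1:],s[6:]  1  'd'

n(n+1)/2 = 8·9/2 = 36
Σ LCP = 0 + 1 + 0 + 1 + 0 + 0 + 1 + 1 = 4
distinct = 36 − 4 = 32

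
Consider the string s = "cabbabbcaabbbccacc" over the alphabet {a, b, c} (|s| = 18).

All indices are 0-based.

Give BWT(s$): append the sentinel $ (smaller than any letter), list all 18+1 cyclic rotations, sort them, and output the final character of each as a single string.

cccabcbaaabbbcb$cab

rank  rotation             last
    0  $cabbabbcaabbbccacc  c
    1  aabbbccacc$cabbabbc  c
    2  abbabbcaabbbccacc$c  c
    3  abbbccacc$cabbabbca  a
    4  abbcaabbbccacc$cabb  b
    5  acc$cabbabbcaabbbcc  c
    6  babbcaabbbccacc$cab  b
    7  bbabbcaabbbccacc$ca  a
    8  bbbccacc$cabbabbcaa  a
    9  bbcaabbbccacc$cabba  a
   10  bbccacc$cabbabbcaab  b
   11  bcaabbbccacc$cabbab  b
   12  bccacc$cabbabbcaabb  b
   13  c$cabbabbcaabbbccac  c
   14  caabbbccacc$cabbabb  b
   15  cabbabbcaabbbccacc$  $
   16  cacc$cabbabbcaabbbc  c
   17  cc$cabbabbcaabbbcca  a
   18  ccacc$cabbabbcaabbb  b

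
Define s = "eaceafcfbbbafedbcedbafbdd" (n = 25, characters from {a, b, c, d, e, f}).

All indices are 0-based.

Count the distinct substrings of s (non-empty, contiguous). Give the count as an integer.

rank | idx | suffix
   0 |   1 | aceafcfbbbafedbcedbafbdd
   1 |  20 | afbdd
   2 |   4 | afcfbbbafedbcedbafbdd
   3 |  11 | afedbcedbafbdd
   4 |  19 | bafbdd
   5 |  10 | bafedbcedbafbdd
   6 |   9 | bbafedbcedbafbdd
   7 |   8 | bbbafedbcedbafbdd
   8 |  15 | bcedbafbdd
   9 |  22 | bdd
  10 |   2 | ceafcfbbbafedbcedbafbdd
  11 |  16 | cedbafbdd
  12 |   6 | cfbbbafedbcedbafbdd
  13 |  24 | d
  14 |  18 | dbafbdd
  15 |  14 | dbcedbafbdd
  16 |  23 | dd
  17 |   0 | eaceafcfbbbafedbcedbafbdd
  18 |   3 | eafcfbbbafedbcedbafbdd
  19 |  17 | edbafbdd
  20 |  13 | edbcedbafbdd
  21 |   7 | fbbbafedbcedbafbdd
  22 |  21 | fbdd
  23 |   5 | fcfbbbafedbcedbafbdd
  24 |  12 | fedbcedbafbdd

SA = [1, 20, 4, 11, 19, 10, 9, 8, 15, 22, 2, 16, 6, 24, 18, 14, 23, 0, 3, 17, 13, 7, 21, 5, 12]
[i] adj suffixes → lcp
  [1] 1/20 → 1 ('a')
  [2] 20/4 → 2 ('af')
  [3] 4/11 → 2 ('af')
  [4] 11/19 → 0 ('')
  [5] 19/10 → 3 ('baf')
  [6] 10/9 → 1 ('b')
  [7] 9/8 → 2 ('bb')
  [8] 8/15 → 1 ('b')
  [9] 15/22 → 1 ('b')
  [10] 22/2 → 0 ('')
  [11] 2/16 → 2 ('ce')
  [12] 16/6 → 1 ('c')
  [13] 6/24 → 0 ('')
  [14] 24/18 → 1 ('d')
  [15] 18/14 → 2 ('db')
  [16] 14/23 → 1 ('d')
  [17] 23/0 → 0 ('')
  [18] 0/3 → 2 ('ea')
  [19] 3/17 → 1 ('e')
  [20] 17/13 → 3 ('edb')
  [21] 13/7 → 0 ('')
  [22] 7/21 → 2 ('fb')
  [23] 21/5 → 1 ('f')
  [24] 5/12 → 1 ('f')

n(n+1)/2 = 25·26/2 = 325
Σ LCP = 0 + 1 + 2 + 2 + 0 + 3 + 1 + 2 + 1 + 1 + 0 + 2 + 1 + 0 + 1 + 2 + 1 + 0 + 2 + 1 + 3 + 0 + 2 + 1 + 1 = 30
distinct = 325 − 30 = 295

295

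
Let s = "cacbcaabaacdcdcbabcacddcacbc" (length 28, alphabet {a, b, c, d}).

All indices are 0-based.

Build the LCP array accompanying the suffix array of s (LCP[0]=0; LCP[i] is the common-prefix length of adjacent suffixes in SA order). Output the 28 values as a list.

[0, 2, 1, 2, 1, 4, 2, 3, 0, 2, 1, 2, 3, 0, 1, 2, 5, 3, 1, 2, 3, 1, 3, 2, 0, 2, 2, 1]

rank | idx | suffix
   0 |   5 | aabaacdcdcbabcacddcacbc
   1 |   8 | aacdcdcbabcacddcacbc
   2 |   6 | abaacdcdcbabcacddcacbc
   3 |  16 | abcacddcacbc
   4 |  24 | acbc
   5 |   1 | acbcaabaacdcdcbabcacddcacbc
   6 |   9 | acdcdcbabcacddcacbc
   7 |  19 | acddcacbc
   8 |   7 | baacdcdcbabcacddcacbc
   9 |  15 | babcacddcacbc
  10 |  26 | bc
  11 |   3 | bcaabaacdcdcbabcacddcacbc
  12 |  17 | bcacddcacbc
  13 |  27 | c
  14 |   4 | caabaacdcdcbabcacddcacbc
  15 |  23 | cacbc
  16 |   0 | cacbcaabaacdcdcbabcacddcacbc
  17 |  18 | cacddcacbc
  18 |  14 | cbabcacddcacbc
  19 |  25 | cbc
  20 |   2 | cbcaabaacdcdcbabcacddcacbc
  21 |  12 | cdcbabcacddcacbc
  22 |  10 | cdcdcbabcacddcacbc
  23 |  20 | cddcacbc
  24 |  22 | dcacbc
  25 |  13 | dcbabcacddcacbc
  26 |  11 | dcdcbabcacddcacbc
  27 |  21 | ddcacbc

SA = [5, 8, 6, 16, 24, 1, 9, 19, 7, 15, 26, 3, 17, 27, 4, 23, 0, 18, 14, 25, 2, 12, 10, 20, 22, 13, 11, 21]
rank  pair      lcp
   1  s[5:],s[8:]  2  'aa'
   2  s[8:],s[6:]  1  'a'
   3  s[6:],s[16:]  2  'ab'
   4  s[16:],s[24:]  1  'a'
   5  s[24:],s[1:]  4  'acbc'
   6  s[1:],s[9:]  2  'ac'
   7  s[9:],s[19:]  3  'acd'
   8  s[19:],s[7:]  0  ''
   9  s[7:],s[15:]  2  'ba'
  10  s[15:],s[26:]  1  'b'
  11  s[26:],s[3:]  2  'bc'
  12  s[3:],s[17:]  3  'bca'
  13  s[17:],s[27:]  0  ''
  14  s[27:],s[4:]  1  'c'
  15  s[4:],s[23:]  2  'ca'
  16  s[23:],s[0:]  5  'cacbc'
  17  s[0:],s[18:]  3  'cac'
  18  s[18:],s[14:]  1  'c'
  19  s[14:],s[25:]  2  'cb'
  20  s[25:],s[2:]  3  'cbc'
  21  s[2:],s[12:]  1  'c'
  22  s[12:],s[10:]  3  'cdc'
  23  s[10:],s[20:]  2  'cd'
  24  s[20:],s[22:]  0  ''
  25  s[22:],s[13:]  2  'dc'
  26  s[13:],s[11:]  2  'dc'
  27  s[11:],s[21:]  1  'd'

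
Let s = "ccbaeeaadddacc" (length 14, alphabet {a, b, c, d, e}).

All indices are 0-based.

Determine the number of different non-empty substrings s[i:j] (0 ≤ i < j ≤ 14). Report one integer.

94

rank→(start, suffix):
  0 → (6, 'aadddacc')
  1 → (11, 'acc')
  2 → (7, 'adddacc')
  3 → (3, 'aeeaadddacc')
  4 → (2, 'baeeaadddacc')
  5 → (13, 'c')
  6 → (1, 'cbaeeaadddacc')
  7 → (12, 'cc')
  8 → (0, 'ccbaeeaadddacc')
  9 → (10, 'dacc')
  10 → (9, 'ddacc')
  11 → (8, 'dddacc')
  12 → (5, 'eaadddacc')
  13 → (4, 'eeaadddacc')

SA = [6, 11, 7, 3, 2, 13, 1, 12, 0, 10, 9, 8, 5, 4]
i: (SA[i-1],SA[i]) lcp shared
  1: (6,11) 1 'a'
  2: (11,7) 1 'a'
  3: (7,3) 1 'a'
  4: (3,2) 0 ''
  5: (2,13) 0 ''
  6: (13,1) 1 'c'
  7: (1,12) 1 'c'
  8: (12,0) 2 'cc'
  9: (0,10) 0 ''
  10: (10,9) 1 'd'
  11: (9,8) 2 'dd'
  12: (8,5) 0 ''
  13: (5,4) 1 'e'

n(n+1)/2 = 14·15/2 = 105
Σ LCP = 0 + 1 + 1 + 1 + 0 + 0 + 1 + 1 + 2 + 0 + 1 + 2 + 0 + 1 = 11
distinct = 105 − 11 = 94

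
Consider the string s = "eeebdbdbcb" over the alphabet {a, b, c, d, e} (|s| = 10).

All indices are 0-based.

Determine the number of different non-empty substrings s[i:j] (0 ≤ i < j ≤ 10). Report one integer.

45

rank | idx | suffix
   0 |   9 | b
   1 |   7 | bcb
   2 |   5 | bdbcb
   3 |   3 | bdbdbcb
   4 |   8 | cb
   5 |   6 | dbcb
   6 |   4 | dbdbcb
   7 |   2 | ebdbdbcb
   8 |   1 | eebdbdbcb
   9 |   0 | eeebdbdbcb

SA = [9, 7, 5, 3, 8, 6, 4, 2, 1, 0]
rank  pair      lcp
   1  s[9:],s[7:]  1  'b'
   2  s[7:],s[5:]  1  'b'
   3  s[5:],s[3:]  3  'bdb'
   4  s[3:],s[8:]  0  ''
   5  s[8:],s[6:]  0  ''
   6  s[6:],s[4:]  2  'db'
   7  s[4:],s[2:]  0  ''
   8  s[2:],s[1:]  1  'e'
   9  s[1:],s[0:]  2  'ee'

n(n+1)/2 = 10·11/2 = 55
Σ LCP = 0 + 1 + 1 + 3 + 0 + 0 + 2 + 0 + 1 + 2 = 10
distinct = 55 − 10 = 45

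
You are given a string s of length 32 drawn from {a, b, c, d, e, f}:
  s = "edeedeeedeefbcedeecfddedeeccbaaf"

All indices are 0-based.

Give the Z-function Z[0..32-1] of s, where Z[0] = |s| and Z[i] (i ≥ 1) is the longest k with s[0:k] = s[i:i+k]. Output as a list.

[32, 0, 1, 4, 0, 1, 1, 4, 0, 1, 1, 0, 0, 0, 4, 0, 1, 1, 0, 0, 0, 0, 4, 0, 1, 1, 0, 0, 0, 0, 0, 0]

Z[0]=32
i=1: fresh scan; Z[1]=0
i=2: fresh scan; Z[2]=1 extend→box=[2,3)
i=3: fresh scan; Z[3]=4 extend→box=[3,7)
i=4: min(r-i=3, Z[1]=0)=0; Z[4]=0
i=5: min(r-i=2, Z[2]=1)=1; Z[5]=1
i=6: min(r-i=1, Z[3]=4)=1; Z[6]=1
i=7: fresh scan; Z[7]=4 extend→box=[7,11)
i=8: min(r-i=3, Z[1]=0)=0; Z[8]=0
i=9: min(r-i=2, Z[2]=1)=1; Z[9]=1
i=10: min(r-i=1, Z[3]=4)=1; Z[10]=1
i=11: fresh scan; Z[11]=0
i=12: fresh scan; Z[12]=0
i=13: fresh scan; Z[13]=0
i=14: fresh scan; Z[14]=4 extend→box=[14,18)
i=15: min(r-i=3, Z[1]=0)=0; Z[15]=0
i=16: min(r-i=2, Z[2]=1)=1; Z[16]=1
i=17: min(r-i=1, Z[3]=4)=1; Z[17]=1
i=18: fresh scan; Z[18]=0
i=19: fresh scan; Z[19]=0
i=20: fresh scan; Z[20]=0
i=21: fresh scan; Z[21]=0
i=22: fresh scan; Z[22]=4 extend→box=[22,26)
i=23: min(r-i=3, Z[1]=0)=0; Z[23]=0
i=24: min(r-i=2, Z[2]=1)=1; Z[24]=1
i=25: min(r-i=1, Z[3]=4)=1; Z[25]=1
i=26: fresh scan; Z[26]=0
i=27: fresh scan; Z[27]=0
i=28: fresh scan; Z[28]=0
i=29: fresh scan; Z[29]=0
i=30: fresh scan; Z[30]=0
i=31: fresh scan; Z[31]=0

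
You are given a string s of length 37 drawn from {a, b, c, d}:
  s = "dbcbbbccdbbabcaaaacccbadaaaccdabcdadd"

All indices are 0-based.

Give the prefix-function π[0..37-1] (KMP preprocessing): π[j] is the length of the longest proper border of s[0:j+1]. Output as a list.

[0, 0, 0, 0, 0, 0, 0, 0, 1, 2, 0, 0, 0, 0, 0, 0, 0, 0, 0, 0, 0, 0, 0, 1, 0, 0, 0, 0, 0, 1, 0, 0, 0, 1, 0, 1, 1]

π[0] = 0
j=1 s[j]='b': π[1]=0 (border '')
j=2 s[j]='c': π[2]=0 (border '')
j=3 s[j]='b': π[3]=0 (border '')
j=4 s[j]='b': π[4]=0 (border '')
j=5 s[j]='b': π[5]=0 (border '')
j=6 s[j]='c': π[6]=0 (border '')
j=7 s[j]='c': π[7]=0 (border '')
j=8 s[j]='d': π[8]=1 (border 'd')
j=9 s[j]='b': π[9]=2 (border 'db')
j=10 s[j]='b': k: 2→0; π[10]=0 (border '')
j=11 s[j]='a': π[11]=0 (border '')
j=12 s[j]='b': π[12]=0 (border '')
j=13 s[j]='c': π[13]=0 (border '')
j=14 s[j]='a': π[14]=0 (border '')
j=15 s[j]='a': π[15]=0 (border '')
j=16 s[j]='a': π[16]=0 (border '')
j=17 s[j]='a': π[17]=0 (border '')
j=18 s[j]='c': π[18]=0 (border '')
j=19 s[j]='c': π[19]=0 (border '')
j=20 s[j]='c': π[20]=0 (border '')
j=21 s[j]='b': π[21]=0 (border '')
j=22 s[j]='a': π[22]=0 (border '')
j=23 s[j]='d': π[23]=1 (border 'd')
j=24 s[j]='a': k: 1→0; π[24]=0 (border '')
j=25 s[j]='a': π[25]=0 (border '')
j=26 s[j]='a': π[26]=0 (border '')
j=27 s[j]='c': π[27]=0 (border '')
j=28 s[j]='c': π[28]=0 (border '')
j=29 s[j]='d': π[29]=1 (border 'd')
j=30 s[j]='a': k: 1→0; π[30]=0 (border '')
j=31 s[j]='b': π[31]=0 (border '')
j=32 s[j]='c': π[32]=0 (border '')
j=33 s[j]='d': π[33]=1 (border 'd')
j=34 s[j]='a': k: 1→0; π[34]=0 (border '')
j=35 s[j]='d': π[35]=1 (border 'd')
j=36 s[j]='d': k: 1→0; π[36]=1 (border 'd')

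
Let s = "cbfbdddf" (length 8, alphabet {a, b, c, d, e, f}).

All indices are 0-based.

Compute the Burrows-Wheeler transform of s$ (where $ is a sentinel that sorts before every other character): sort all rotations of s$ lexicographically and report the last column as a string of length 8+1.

ffc$bdddb

rank  rotation   last
    0  $cbfbdddf  f
    1  bdddf$cbf  f
    2  bfbdddf$c  c
    3  cbfbdddf$  $
    4  dddf$cbfb  b
    5  ddf$cbfbd  d
    6  df$cbfbdd  d
    7  f$cbfbddd  d
    8  fbdddf$cb  b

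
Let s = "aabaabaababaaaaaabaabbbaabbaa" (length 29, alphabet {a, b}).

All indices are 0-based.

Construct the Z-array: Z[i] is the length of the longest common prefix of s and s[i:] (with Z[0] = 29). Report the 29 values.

Z[0]=29
i=1: i≥r, start 0; Z[1]=1 grow→box=[1,2)
i=2: i≥r, start 0; Z[2]=0
i=3: i≥r, start 0; Z[3]=7 grow→box=[3,10)
i=4: min(r-i=6, Z[1]=1)=1; Z[4]=1
i=5: min(r-i=5, Z[2]=0)=0; Z[5]=0
i=6: min(r-i=4, Z[3]=7)=4; Z[6]=4
i=7: min(r-i=3, Z[4]=1)=1; Z[7]=1
i=8: min(r-i=2, Z[5]=0)=0; Z[8]=0
i=9: min(r-i=1, Z[6]=4)=1; Z[9]=1
i=10: i≥r, start 0; Z[10]=0
i=11: i≥r, start 0; Z[11]=2 grow→box=[11,13)
i=12: min(r-i=1, Z[1]=1)=1; Z[12]=2 grow→box=[12,14)
i=13: min(r-i=1, Z[1]=1)=1; Z[13]=2 grow→box=[13,15)
i=14: min(r-i=1, Z[1]=1)=1; Z[14]=2 grow→box=[14,16)
i=15: min(r-i=1, Z[1]=1)=1; Z[15]=6 grow→box=[15,21)
i=16: min(r-i=5, Z[1]=1)=1; Z[16]=1
i=17: min(r-i=4, Z[2]=0)=0; Z[17]=0
i=18: min(r-i=3, Z[3]=7)=3; Z[18]=3
i=19: min(r-i=2, Z[4]=1)=1; Z[19]=1
i=20: min(r-i=1, Z[5]=0)=0; Z[20]=0
i=21: i≥r, start 0; Z[21]=0
i=22: i≥r, start 0; Z[22]=0
i=23: i≥r, start 0; Z[23]=3 grow→box=[23,26)
i=24: min(r-i=2, Z[1]=1)=1; Z[24]=1
i=25: min(r-i=1, Z[2]=0)=0; Z[25]=0
i=26: i≥r, start 0; Z[26]=0
i=27: i≥r, start 0; Z[27]=2 grow→box=[27,29)
i=28: min(r-i=1, Z[1]=1)=1; Z[28]=1

[29, 1, 0, 7, 1, 0, 4, 1, 0, 1, 0, 2, 2, 2, 2, 6, 1, 0, 3, 1, 0, 0, 0, 3, 1, 0, 0, 2, 1]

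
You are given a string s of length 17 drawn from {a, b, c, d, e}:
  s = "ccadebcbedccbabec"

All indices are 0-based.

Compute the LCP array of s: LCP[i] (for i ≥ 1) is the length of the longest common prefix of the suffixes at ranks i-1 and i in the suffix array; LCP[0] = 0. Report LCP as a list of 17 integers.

[0, 1, 0, 1, 1, 2, 0, 1, 1, 2, 1, 2, 0, 1, 0, 1, 1]

rank | idx | suffix
   0 |  13 | abec
   1 |   2 | adebcbedccbabec
   2 |  12 | babec
   3 |   5 | bcbedccbabec
   4 |  14 | bec
   5 |   7 | bedccbabec
   6 |  16 | c
   7 |   1 | cadebcbedccbabec
   8 |  11 | cbabec
   9 |   6 | cbedccbabec
  10 |   0 | ccadebcbedccbabec
  11 |  10 | ccbabec
  12 |   9 | dccbabec
  13 |   3 | debcbedccbabec
  14 |   4 | ebcbedccbabec
  15 |  15 | ec
  16 |   8 | edccbabec

SA = [13, 2, 12, 5, 14, 7, 16, 1, 11, 6, 0, 10, 9, 3, 4, 15, 8]
i: (SA[i-1],SA[i]) lcp shared
  1: (13,2) 1 'a'
  2: (2,12) 0 ''
  3: (12,5) 1 'b'
  4: (5,14) 1 'b'
  5: (14,7) 2 'be'
  6: (7,16) 0 ''
  7: (16,1) 1 'c'
  8: (1,11) 1 'c'
  9: (11,6) 2 'cb'
  10: (6,0) 1 'c'
  11: (0,10) 2 'cc'
  12: (10,9) 0 ''
  13: (9,3) 1 'd'
  14: (3,4) 0 ''
  15: (4,15) 1 'e'
  16: (15,8) 1 'e'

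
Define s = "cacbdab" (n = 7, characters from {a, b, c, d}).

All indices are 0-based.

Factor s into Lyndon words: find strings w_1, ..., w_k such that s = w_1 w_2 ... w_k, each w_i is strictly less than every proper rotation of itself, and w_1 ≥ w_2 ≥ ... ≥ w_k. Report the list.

["c", "acbd", "ab"]

emit factor 1: 'c' (i=0, period=1)
emit factor 2: 'acbd' (i=1, period=4)
emit factor 3: 'ab' (i=5, period=2)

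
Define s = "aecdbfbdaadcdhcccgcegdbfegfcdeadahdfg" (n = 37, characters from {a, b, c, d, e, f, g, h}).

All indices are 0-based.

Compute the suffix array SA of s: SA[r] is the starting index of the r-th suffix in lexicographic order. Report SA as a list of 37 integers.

[8, 30, 9, 0, 32, 6, 4, 22, 14, 15, 2, 27, 11, 18, 16, 7, 31, 3, 21, 10, 28, 34, 12, 29, 1, 19, 24, 5, 26, 23, 35, 36, 17, 20, 25, 13, 33]

rank→(start, suffix):
  0 → (8, 'aadcdhcccgcegdbfegfcdeadahdfg')
  1 → (30, 'adahdfg')
  2 → (9, 'adcdhcccgcegdbfegfcdeadahdfg')
  3 → (0, 'aecdbfbdaadcdhcccgcegdbfegfcdeadahdfg')
  4 → (32, 'ahdfg')
  5 → (6, 'bdaadcdhcccgcegdbfegfcdeadahdfg')
  6 → (4, 'bfbdaadcdhcccgcegdbfegfcdeadahdfg')
  7 → (22, 'bfegfcdeadahdfg')
  8 → (14, 'cccgcegdbfegfcdeadahdfg')
  9 → (15, 'ccgcegdbfegfcdeadahdfg')
  10 → (2, 'cdbfbdaadcdhcccgcegdbfegfcdeadahdfg')
  11 → (27, 'cdeadahdfg')
  12 → (11, 'cdhcccgcegdbfegfcdeadahdfg')
  13 → (18, 'cegdbfegfcdeadahdfg')
  14 → (16, 'cgcegdbfegfcdeadahdfg')
  15 → (7, 'daadcdhcccgcegdbfegfcdeadahdfg')
  16 → (31, 'dahdfg')
  17 → (3, 'dbfbdaadcdhcccgcegdbfegfcdeadahdfg')
  18 → (21, 'dbfegfcdeadahdfg')
  19 → (10, 'dcdhcccgcegdbfegfcdeadahdfg')
  20 → (28, 'deadahdfg')
  21 → (34, 'dfg')
  22 → (12, 'dhcccgcegdbfegfcdeadahdfg')
  23 → (29, 'eadahdfg')
  24 → (1, 'ecdbfbdaadcdhcccgcegdbfegfcdeadahdfg')
  25 → (19, 'egdbfegfcdeadahdfg')
  26 → (24, 'egfcdeadahdfg')
  27 → (5, 'fbdaadcdhcccgcegdbfegfcdeadahdfg')
  28 → (26, 'fcdeadahdfg')
  29 → (23, 'fegfcdeadahdfg')
  30 → (35, 'fg')
  31 → (36, 'g')
  32 → (17, 'gcegdbfegfcdeadahdfg')
  33 → (20, 'gdbfegfcdeadahdfg')
  34 → (25, 'gfcdeadahdfg')
  35 → (13, 'hcccgcegdbfegfcdeadahdfg')
  36 → (33, 'hdfg')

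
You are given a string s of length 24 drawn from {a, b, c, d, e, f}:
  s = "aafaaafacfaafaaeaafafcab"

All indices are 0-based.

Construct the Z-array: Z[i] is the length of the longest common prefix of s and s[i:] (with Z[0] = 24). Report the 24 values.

Z[0]=24
i=1: fresh scan; Z[1]=1 scan→box=[1,2)
i=2: fresh scan; Z[2]=0
i=3: fresh scan; Z[3]=2 scan→box=[3,5)
i=4: min(r-i=1, Z[1]=1)=1; Z[4]=4 scan→box=[4,8)
i=5: min(r-i=3, Z[1]=1)=1; Z[5]=1
i=6: min(r-i=2, Z[2]=0)=0; Z[6]=0
i=7: min(r-i=1, Z[3]=2)=1; Z[7]=1
i=8: fresh scan; Z[8]=0
i=9: fresh scan; Z[9]=0
i=10: fresh scan; Z[10]=5 scan→box=[10,15)
i=11: min(r-i=4, Z[1]=1)=1; Z[11]=1
i=12: min(r-i=3, Z[2]=0)=0; Z[12]=0
i=13: min(r-i=2, Z[3]=2)=2; Z[13]=2
i=14: min(r-i=1, Z[4]=4)=1; Z[14]=1
i=15: fresh scan; Z[15]=0
i=16: fresh scan; Z[16]=4 scan→box=[16,20)
i=17: min(r-i=3, Z[1]=1)=1; Z[17]=1
i=18: min(r-i=2, Z[2]=0)=0; Z[18]=0
i=19: min(r-i=1, Z[3]=2)=1; Z[19]=1
i=20: fresh scan; Z[20]=0
i=21: fresh scan; Z[21]=0
i=22: fresh scan; Z[22]=1 scan→box=[22,23)
i=23: fresh scan; Z[23]=0

[24, 1, 0, 2, 4, 1, 0, 1, 0, 0, 5, 1, 0, 2, 1, 0, 4, 1, 0, 1, 0, 0, 1, 0]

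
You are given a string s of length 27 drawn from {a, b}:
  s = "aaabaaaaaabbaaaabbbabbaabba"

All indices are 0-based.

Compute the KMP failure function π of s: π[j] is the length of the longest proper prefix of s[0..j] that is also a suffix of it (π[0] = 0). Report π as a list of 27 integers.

π[0] = 0
j=1 s[j]='a': π[1]=1 (border 'a')
j=2 s[j]='a': π[2]=2 (border 'aa')
j=3 s[j]='b': k: 2→1→0; π[3]=0 (border '')
j=4 s[j]='a': π[4]=1 (border 'a')
j=5 s[j]='a': π[5]=2 (border 'aa')
j=6 s[j]='a': π[6]=3 (border 'aaa')
j=7 s[j]='a': k: 3→2; π[7]=3 (border 'aaa')
j=8 s[j]='a': k: 3→2; π[8]=3 (border 'aaa')
j=9 s[j]='a': k: 3→2; π[9]=3 (border 'aaa')
j=10 s[j]='b': π[10]=4 (border 'aaab')
j=11 s[j]='b': k: 4→0; π[11]=0 (border '')
j=12 s[j]='a': π[12]=1 (border 'a')
j=13 s[j]='a': π[13]=2 (border 'aa')
j=14 s[j]='a': π[14]=3 (border 'aaa')
j=15 s[j]='a': k: 3→2; π[15]=3 (border 'aaa')
j=16 s[j]='b': π[16]=4 (border 'aaab')
j=17 s[j]='b': k: 4→0; π[17]=0 (border '')
j=18 s[j]='b': π[18]=0 (border '')
j=19 s[j]='a': π[19]=1 (border 'a')
j=20 s[j]='b': k: 1→0; π[20]=0 (border '')
j=21 s[j]='b': π[21]=0 (border '')
j=22 s[j]='a': π[22]=1 (border 'a')
j=23 s[j]='a': π[23]=2 (border 'aa')
j=24 s[j]='b': k: 2→1→0; π[24]=0 (border '')
j=25 s[j]='b': π[25]=0 (border '')
j=26 s[j]='a': π[26]=1 (border 'a')

[0, 1, 2, 0, 1, 2, 3, 3, 3, 3, 4, 0, 1, 2, 3, 3, 4, 0, 0, 1, 0, 0, 1, 2, 0, 0, 1]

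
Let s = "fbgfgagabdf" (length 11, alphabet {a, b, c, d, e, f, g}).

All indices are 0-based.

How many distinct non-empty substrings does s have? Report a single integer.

59

sorted suffixes:
  #0 SA[0]=7  'abdf'
  #1 SA[1]=5  'agabdf'
  #2 SA[2]=8  'bdf'
  #3 SA[3]=1  'bgfgagabdf'
  #4 SA[4]=9  'df'
  #5 SA[5]=10  'f'
  #6 SA[6]=0  'fbgfgagabdf'
  #7 SA[7]=3  'fgagabdf'
  #8 SA[8]=6  'gabdf'
  #9 SA[9]=4  'gagabdf'
  #10 SA[10]=2  'gfgagabdf'

SA = [7, 5, 8, 1, 9, 10, 0, 3, 6, 4, 2]
[i] adj suffixes → lcp
  [1] 7/5 → 1 ('a')
  [2] 5/8 → 0 ('')
  [3] 8/1 → 1 ('b')
  [4] 1/9 → 0 ('')
  [5] 9/10 → 0 ('')
  [6] 10/0 → 1 ('f')
  [7] 0/3 → 1 ('f')
  [8] 3/6 → 0 ('')
  [9] 6/4 → 2 ('ga')
  [10] 4/2 → 1 ('g')

n(n+1)/2 = 11·12/2 = 66
Σ LCP = 0 + 1 + 0 + 1 + 0 + 0 + 1 + 1 + 0 + 2 + 1 = 7
distinct = 66 − 7 = 59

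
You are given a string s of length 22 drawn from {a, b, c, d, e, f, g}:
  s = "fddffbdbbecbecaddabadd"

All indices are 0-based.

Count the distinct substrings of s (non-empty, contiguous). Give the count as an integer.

230

rank→(start, suffix):
  0 → (17, 'abadd')
  1 → (19, 'add')
  2 → (14, 'addabadd')
  3 → (18, 'badd')
  4 → (7, 'bbecbecaddabadd')
  5 → (5, 'bdbbecbecaddabadd')
  6 → (11, 'becaddabadd')
  7 → (8, 'becbecaddabadd')
  8 → (13, 'caddabadd')
  9 → (10, 'cbecaddabadd')
  10 → (21, 'd')
  11 → (16, 'dabadd')
  12 → (6, 'dbbecbecaddabadd')
  13 → (20, 'dd')
  14 → (15, 'ddabadd')
  15 → (1, 'ddffbdbbecbecaddabadd')
  16 → (2, 'dffbdbbecbecaddabadd')
  17 → (12, 'ecaddabadd')
  18 → (9, 'ecbecaddabadd')
  19 → (4, 'fbdbbecbecaddabadd')
  20 → (0, 'fddffbdbbecbecaddabadd')
  21 → (3, 'ffbdbbecbecaddabadd')

SA = [17, 19, 14, 18, 7, 5, 11, 8, 13, 10, 21, 16, 6, 20, 15, 1, 2, 12, 9, 4, 0, 3]
rank  pair      lcp
   1  s[17:],s[19:]  1  'a'
   2  s[19:],s[14:]  3  'add'
   3  s[14:],s[18:]  0  ''
   4  s[18:],s[7:]  1  'b'
   5  s[7:],s[5:]  1  'b'
   6  s[5:],s[11:]  1  'b'
   7  s[11:],s[8:]  3  'bec'
   8  s[8:],s[13:]  0  ''
   9  s[13:],s[10:]  1  'c'
  10  s[10:],s[21:]  0  ''
  11  s[21:],s[16:]  1  'd'
  12  s[16:],s[6:]  1  'd'
  13  s[6:],s[20:]  1  'd'
  14  s[20:],s[15:]  2  'dd'
  15  s[15:],s[1:]  2  'dd'
  16  s[1:],s[2:]  1  'd'
  17  s[2:],s[12:]  0  ''
  18  s[12:],s[9:]  2  'ec'
  19  s[9:],s[4:]  0  ''
  20  s[4:],s[0:]  1  'f'
  21  s[0:],s[3:]  1  'f'

n(n+1)/2 = 22·23/2 = 253
Σ LCP = 0 + 1 + 3 + 0 + 1 + 1 + 1 + 3 + 0 + 1 + 0 + 1 + 1 + 1 + 2 + 2 + 1 + 0 + 2 + 0 + 1 + 1 = 23
distinct = 253 − 23 = 230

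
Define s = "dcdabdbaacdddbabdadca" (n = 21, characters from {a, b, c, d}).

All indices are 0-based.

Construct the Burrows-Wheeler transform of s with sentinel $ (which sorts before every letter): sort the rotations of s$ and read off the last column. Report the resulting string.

rank  rotation                last
    0  $dcdabdbaacdddbabdadca  a
    1  a$dcdabdbaacdddbabdadc  c
    2  aacdddbabdadca$dcdabdb  b
    3  abdadca$dcdabdbaacdddb  b
    4  abdbaacdddbabdadca$dcd  d
    5  acdddbabdadca$dcdabdba  a
    6  adca$dcdabdbaacdddbabd  d
    7  baacdddbabdadca$dcdabd  d
    8  babdadca$dcdabdbaacddd  d
    9  bdadca$dcdabdbaacdddba  a
   10  bdbaacdddbabdadca$dcda  a
   11  ca$dcdabdbaacdddbabdad  d
   12  cdabdbaacdddbabdadca$d  d
   13  cdddbabdadca$dcdabdbaa  a
   14  dabdbaacdddbabdadca$dc  c
   15  dadca$dcdabdbaacdddbab  b
   16  dbaacdddbabdadca$dcdab  b
   17  dbabdadca$dcdabdbaacdd  d
   18  dca$dcdabdbaacdddbabda  a
   19  dcdabdbaacdddbabdadca$  $
   20  ddbabdadca$dcdabdbaacd  d
   21  dddbabdadca$dcdabdbaac  c

acbbdadddaaddacbbda$dc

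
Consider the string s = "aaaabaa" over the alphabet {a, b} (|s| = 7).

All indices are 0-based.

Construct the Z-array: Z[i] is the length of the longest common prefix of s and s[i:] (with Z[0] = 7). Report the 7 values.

Z[0]=7
i=1: outside box; Z[1]=3 scan→box=[1,4)
i=2: min(r-i=2, Z[1]=3)=2; Z[2]=2
i=3: min(r-i=1, Z[2]=2)=1; Z[3]=1
i=4: outside box; Z[4]=0
i=5: outside box; Z[5]=2 scan→box=[5,7)
i=6: min(r-i=1, Z[1]=3)=1; Z[6]=1

[7, 3, 2, 1, 0, 2, 1]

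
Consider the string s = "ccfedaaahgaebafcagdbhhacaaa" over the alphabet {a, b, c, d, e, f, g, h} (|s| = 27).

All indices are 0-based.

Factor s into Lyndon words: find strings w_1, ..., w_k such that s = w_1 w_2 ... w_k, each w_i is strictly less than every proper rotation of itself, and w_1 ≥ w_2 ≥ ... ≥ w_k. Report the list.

emit factor 1: 'ccfed' (i=0, period=5)
emit factor 2: 'aaahgaebafcagdbhhac' (i=5, period=19)
emit factor 3: 'a' (i=24, period=1)
emit factor 4: 'a' (i=25, period=1)
emit factor 5: 'a' (i=26, period=1)

["ccfed", "aaahgaebafcagdbhhac", "a", "a", "a"]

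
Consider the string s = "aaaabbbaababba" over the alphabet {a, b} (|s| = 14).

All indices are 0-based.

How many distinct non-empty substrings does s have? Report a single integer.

rank | idx | suffix
   0 |  13 | a
   1 |   0 | aaaabbbaababba
   2 |   1 | aaabbbaababba
   3 |   7 | aababba
   4 |   2 | aabbbaababba
   5 |   8 | ababba
   6 |  10 | abba
   7 |   3 | abbbaababba
   8 |  12 | ba
   9 |   6 | baababba
  10 |   9 | babba
  11 |  11 | bba
  12 |   5 | bbaababba
  13 |   4 | bbbaababba

SA = [13, 0, 1, 7, 2, 8, 10, 3, 12, 6, 9, 11, 5, 4]
rank  pair      lcp
   1  s[13:],s[0:]  1  'a'
   2  s[0:],s[1:]  3  'aaa'
   3  s[1:],s[7:]  2  'aa'
   4  s[7:],s[2:]  3  'aab'
   5  s[2:],s[8:]  1  'a'
   6  s[8:],s[10:]  2  'ab'
   7  s[10:],s[3:]  3  'abb'
   8  s[3:],s[12:]  0  ''
   9  s[12:],s[6:]  2  'ba'
  10  s[6:],s[9:]  2  'ba'
  11  s[9:],s[11:]  1  'b'
  12  s[11:],s[5:]  3  'bba'
  13  s[5:],s[4:]  2  'bb'

n(n+1)/2 = 14·15/2 = 105
Σ LCP = 0 + 1 + 3 + 2 + 3 + 1 + 2 + 3 + 0 + 2 + 2 + 1 + 3 + 2 = 25
distinct = 105 − 25 = 80

80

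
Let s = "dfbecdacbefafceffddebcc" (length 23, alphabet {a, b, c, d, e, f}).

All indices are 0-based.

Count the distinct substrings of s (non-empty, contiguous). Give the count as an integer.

257

sorted suffixes:
  #0 SA[0]=6  'acbefafceffddebcc'
  #1 SA[1]=11  'afceffddebcc'
  #2 SA[2]=20  'bcc'
  #3 SA[3]=2  'becdacbefafceffddebcc'
  #4 SA[4]=8  'befafceffddebcc'
  #5 SA[5]=22  'c'
  #6 SA[6]=7  'cbefafceffddebcc'
  #7 SA[7]=21  'cc'
  #8 SA[8]=4  'cdacbefafceffddebcc'
  #9 SA[9]=13  'ceffddebcc'
  #10 SA[10]=5  'dacbefafceffddebcc'
  #11 SA[11]=17  'ddebcc'
  #12 SA[12]=18  'debcc'
  #13 SA[13]=0  'dfbecdacbefafceffddebcc'
  #14 SA[14]=19  'ebcc'
  #15 SA[15]=3  'ecdacbefafceffddebcc'
  #16 SA[16]=9  'efafceffddebcc'
  #17 SA[17]=14  'effddebcc'
  #18 SA[18]=10  'fafceffddebcc'
  #19 SA[19]=1  'fbecdacbefafceffddebcc'
  #20 SA[20]=12  'fceffddebcc'
  #21 SA[21]=16  'fddebcc'
  #22 SA[22]=15  'ffddebcc'

SA = [6, 11, 20, 2, 8, 22, 7, 21, 4, 13, 5, 17, 18, 0, 19, 3, 9, 14, 10, 1, 12, 16, 15]
rank  pair      lcp
   1  s[6:],s[11:]  1  'a'
   2  s[11:],s[20:]  0  ''
   3  s[20:],s[2:]  1  'b'
   4  s[2:],s[8:]  2  'be'
   5  s[8:],s[22:]  0  ''
   6  s[22:],s[7:]  1  'c'
   7  s[7:],s[21:]  1  'c'
   8  s[21:],s[4:]  1  'c'
   9  s[4:],s[13:]  1  'c'
  10  s[13:],s[5:]  0  ''
  11  s[5:],s[17:]  1  'd'
  12  s[17:],s[18:]  1  'd'
  13  s[18:],s[0:]  1  'd'
  14  s[0:],s[19:]  0  ''
  15  s[19:],s[3:]  1  'e'
  16  s[3:],s[9:]  1  'e'
  17  s[9:],s[14:]  2  'ef'
  18  s[14:],s[10:]  0  ''
  19  s[10:],s[1:]  1  'f'
  20  s[1:],s[12:]  1  'f'
  21  s[12:],s[16:]  1  'f'
  22  s[16:],s[15:]  1  'f'

n(n+1)/2 = 23·24/2 = 276
Σ LCP = 0 + 1 + 0 + 1 + 2 + 0 + 1 + 1 + 1 + 1 + 0 + 1 + 1 + 1 + 0 + 1 + 1 + 2 + 0 + 1 + 1 + 1 + 1 = 19
distinct = 276 − 19 = 257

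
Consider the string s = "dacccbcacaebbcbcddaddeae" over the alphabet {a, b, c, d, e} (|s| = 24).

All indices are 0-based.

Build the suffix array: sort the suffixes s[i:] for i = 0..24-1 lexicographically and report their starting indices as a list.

[7, 1, 18, 22, 9, 11, 5, 12, 14, 6, 8, 4, 13, 3, 2, 15, 0, 17, 16, 19, 20, 23, 21, 10]

sorted suffixes:
  #0 SA[0]=7  'acaebbcbcddaddeae'
  #1 SA[1]=1  'acccbcacaebbcbcddaddeae'
  #2 SA[2]=18  'addeae'
  #3 SA[3]=22  'ae'
  #4 SA[4]=9  'aebbcbcddaddeae'
  #5 SA[5]=11  'bbcbcddaddeae'
  #6 SA[6]=5  'bcacaebbcbcddaddeae'
  #7 SA[7]=12  'bcbcddaddeae'
  #8 SA[8]=14  'bcddaddeae'
  #9 SA[9]=6  'cacaebbcbcddaddeae'
  #10 SA[10]=8  'caebbcbcddaddeae'
  #11 SA[11]=4  'cbcacaebbcbcddaddeae'
  #12 SA[12]=13  'cbcddaddeae'
  #13 SA[13]=3  'ccbcacaebbcbcddaddeae'
  #14 SA[14]=2  'cccbcacaebbcbcddaddeae'
  #15 SA[15]=15  'cddaddeae'
  #16 SA[16]=0  'dacccbcacaebbcbcddaddeae'
  #17 SA[17]=17  'daddeae'
  #18 SA[18]=16  'ddaddeae'
  #19 SA[19]=19  'ddeae'
  #20 SA[20]=20  'deae'
  #21 SA[21]=23  'e'
  #22 SA[22]=21  'eae'
  #23 SA[23]=10  'ebbcbcddaddeae'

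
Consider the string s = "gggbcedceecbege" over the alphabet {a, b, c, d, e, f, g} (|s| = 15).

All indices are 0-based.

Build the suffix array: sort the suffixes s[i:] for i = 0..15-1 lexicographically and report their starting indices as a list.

[3, 11, 10, 4, 7, 6, 14, 9, 5, 8, 12, 2, 13, 1, 0]

rank | idx | suffix
   0 |   3 | bcedceecbege
   1 |  11 | bege
   2 |  10 | cbege
   3 |   4 | cedceecbege
   4 |   7 | ceecbege
   5 |   6 | dceecbege
   6 |  14 | e
   7 |   9 | ecbege
   8 |   5 | edceecbege
   9 |   8 | eecbege
  10 |  12 | ege
  11 |   2 | gbcedceecbege
  12 |  13 | ge
  13 |   1 | ggbcedceecbege
  14 |   0 | gggbcedceecbege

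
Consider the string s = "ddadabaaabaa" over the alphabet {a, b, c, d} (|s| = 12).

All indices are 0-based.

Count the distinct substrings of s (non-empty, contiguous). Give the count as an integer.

sorted suffixes:
  #0 SA[0]=11  'a'
  #1 SA[1]=10  'aa'
  #2 SA[2]=6  'aaabaa'
  #3 SA[3]=7  'aabaa'
  #4 SA[4]=8  'abaa'
  #5 SA[5]=4  'abaaabaa'
  #6 SA[6]=2  'adabaaabaa'
  #7 SA[7]=9  'baa'
  #8 SA[8]=5  'baaabaa'
  #9 SA[9]=3  'dabaaabaa'
  #10 SA[10]=1  'dadabaaabaa'
  #11 SA[11]=0  'ddadabaaabaa'

SA = [11, 10, 6, 7, 8, 4, 2, 9, 5, 3, 1, 0]
[i] adj suffixes → lcp
  [1] 11/10 → 1 ('a')
  [2] 10/6 → 2 ('aa')
  [3] 6/7 → 2 ('aa')
  [4] 7/8 → 1 ('a')
  [5] 8/4 → 4 ('abaa')
  [6] 4/2 → 1 ('a')
  [7] 2/9 → 0 ('')
  [8] 9/5 → 3 ('baa')
  [9] 5/3 → 0 ('')
  [10] 3/1 → 2 ('da')
  [11] 1/0 → 1 ('d')

n(n+1)/2 = 12·13/2 = 78
Σ LCP = 0 + 1 + 2 + 2 + 1 + 4 + 1 + 0 + 3 + 0 + 2 + 1 = 17
distinct = 78 − 17 = 61

61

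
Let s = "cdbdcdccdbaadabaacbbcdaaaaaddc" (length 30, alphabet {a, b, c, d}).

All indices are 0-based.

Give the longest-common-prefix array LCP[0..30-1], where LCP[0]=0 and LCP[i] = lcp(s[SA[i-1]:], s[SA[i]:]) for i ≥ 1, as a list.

[0, 4, 3, 2, 2, 3, 1, 1, 1, 2, 0, 3, 1, 1, 1, 0, 1, 1, 1, 2, 3, 2, 0, 2, 1, 2, 1, 2, 2, 1]

rank | idx | suffix
   0 |  22 | aaaaaddc
   1 |  23 | aaaaddc
   2 |  24 | aaaddc
   3 |  15 | aacbbcdaaaaaddc
   4 |  10 | aadabaacbbcdaaaaaddc
   5 |  25 | aaddc
   6 |  13 | abaacbbcdaaaaaddc
   7 |  16 | acbbcdaaaaaddc
   8 |  11 | adabaacbbcdaaaaaddc
   9 |  26 | addc
  10 |  14 | baacbbcdaaaaaddc
  11 |   9 | baadabaacbbcdaaaaaddc
  12 |  18 | bbcdaaaaaddc
  13 |  19 | bcdaaaaaddc
  14 |   2 | bdcdccdbaadabaacbbcdaaaaaddc
  15 |  29 | c
  16 |  17 | cbbcdaaaaaddc
  17 |   6 | ccdbaadabaacbbcdaaaaaddc
  18 |  20 | cdaaaaaddc
  19 |   7 | cdbaadabaacbbcdaaaaaddc
  20 |   0 | cdbdcdccdbaadabaacbbcdaaaaaddc
  21 |   4 | cdccdbaadabaacbbcdaaaaaddc
  22 |  21 | daaaaaddc
  23 |  12 | dabaacbbcdaaaaaddc
  24 |   8 | dbaadabaacbbcdaaaaaddc
  25 |   1 | dbdcdccdbaadabaacbbcdaaaaaddc
  26 |  28 | dc
  27 |   5 | dccdbaadabaacbbcdaaaaaddc
  28 |   3 | dcdccdbaadabaacbbcdaaaaaddc
  29 |  27 | ddc

SA = [22, 23, 24, 15, 10, 25, 13, 16, 11, 26, 14, 9, 18, 19, 2, 29, 17, 6, 20, 7, 0, 4, 21, 12, 8, 1, 28, 5, 3, 27]
rank  pair      lcp
   1  s[22:],s[23:]  4  'aaaa'
   2  s[23:],s[24:]  3  'aaa'
   3  s[24:],s[15:]  2  'aa'
   4  s[15:],s[10:]  2  'aa'
   5  s[10:],s[25:]  3  'aad'
   6  s[25:],s[13:]  1  'a'
   7  s[13:],s[16:]  1  'a'
   8  s[16:],s[11:]  1  'a'
   9  s[11:],s[26:]  2  'ad'
  10  s[26:],s[14:]  0  ''
  11  s[14:],s[9:]  3  'baa'
  12  s[9:],s[18:]  1  'b'
  13  s[18:],s[19:]  1  'b'
  14  s[19:],s[2:]  1  'b'
  15  s[2:],s[29:]  0  ''
  16  s[29:],s[17:]  1  'c'
  17  s[17:],s[6:]  1  'c'
  18  s[6:],s[20:]  1  'c'
  19  s[20:],s[7:]  2  'cd'
  20  s[7:],s[0:]  3  'cdb'
  21  s[0:],s[4:]  2  'cd'
  22  s[4:],s[21:]  0  ''
  23  s[21:],s[12:]  2  'da'
  24  s[12:],s[8:]  1  'd'
  25  s[8:],s[1:]  2  'db'
  26  s[1:],s[28:]  1  'd'
  27  s[28:],s[5:]  2  'dc'
  28  s[5:],s[3:]  2  'dc'
  29  s[3:],s[27:]  1  'd'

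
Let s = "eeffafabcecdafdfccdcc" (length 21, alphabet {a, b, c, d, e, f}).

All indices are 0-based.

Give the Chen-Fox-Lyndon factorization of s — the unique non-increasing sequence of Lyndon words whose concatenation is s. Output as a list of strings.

emit factor 1: 'eeff' (i=0, period=4)
emit factor 2: 'af' (i=4, period=2)
emit factor 3: 'abcecdafdfccdcc' (i=6, period=15)

["eeff", "af", "abcecdafdfccdcc"]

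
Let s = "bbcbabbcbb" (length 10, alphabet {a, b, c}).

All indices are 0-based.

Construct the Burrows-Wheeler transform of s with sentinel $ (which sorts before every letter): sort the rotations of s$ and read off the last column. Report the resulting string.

rank  rotation     last
    0  $bbcbabbcbb  b
    1  abbcbb$bbcb  b
    2  b$bbcbabbcb  b
    3  babbcbb$bbc  c
    4  bb$bbcbabbc  c
    5  bbcbabbcbb$  $
    6  bbcbb$bbcba  a
    7  bcbabbcbb$b  b
    8  bcbb$bbcbab  b
    9  cbabbcbb$bb  b
   10  cbb$bbcbabb  b

bbbcc$abbbb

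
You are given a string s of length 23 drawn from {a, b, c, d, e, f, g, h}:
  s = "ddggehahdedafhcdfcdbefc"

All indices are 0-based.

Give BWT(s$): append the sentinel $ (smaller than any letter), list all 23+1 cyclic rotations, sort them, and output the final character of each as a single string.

rank  rotation                  last
    0  $ddggehahdedafhcdfcdbefc  c
    1  afhcdfcdbefc$ddggehahded  d
    2  ahdedafhcdfcdbefc$ddggeh  h
    3  befc$ddggehahdedafhcdfcd  d
    4  c$ddggehahdedafhcdfcdbef  f
    5  cdbefc$ddggehahdedafhcdf  f
    6  cdfcdbefc$ddggehahdedafh  h
    7  dafhcdfcdbefc$ddggehahde  e
    8  dbefc$ddggehahdedafhcdfc  c
    9  ddggehahdedafhcdfcdbefc$  $
   10  dedafhcdfcdbefc$ddggehah  h
   11  dfcdbefc$ddggehahdedafhc  c
   12  dggehahdedafhcdfcdbefc$d  d
   13  edafhcdfcdbefc$ddggehahd  d
   14  efc$ddggehahdedafhcdfcdb  b
   15  ehahdedafhcdfcdbefc$ddgg  g
   16  fc$ddggehahdedafhcdfcdbe  e
   17  fcdbefc$ddggehahdedafhcd  d
   18  fhcdfcdbefc$ddggehahdeda  a
   19  gehahdedafhcdfcdbefc$ddg  g
   20  ggehahdedafhcdfcdbefc$dd  d
   21  hahdedafhcdfcdbefc$ddgge  e
   22  hcdfcdbefc$ddggehahdedaf  f
   23  hdedafhcdfcdbefc$ddggeha  a

cdhdffhec$hcddbgedagdefa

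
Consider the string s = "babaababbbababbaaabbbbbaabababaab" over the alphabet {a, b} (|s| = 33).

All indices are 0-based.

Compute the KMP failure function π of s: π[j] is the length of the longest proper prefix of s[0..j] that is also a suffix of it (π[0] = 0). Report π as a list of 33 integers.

π[0] = 0
j=1 s[j]='a': π[1]=0 (border '')
j=2 s[j]='b': π[2]=1 (border 'b')
j=3 s[j]='a': π[3]=2 (border 'ba')
j=4 s[j]='a': k: 2→0; π[4]=0 (border '')
j=5 s[j]='b': π[5]=1 (border 'b')
j=6 s[j]='a': π[6]=2 (border 'ba')
j=7 s[j]='b': π[7]=3 (border 'bab')
j=8 s[j]='b': k: 3→1→0; π[8]=1 (border 'b')
j=9 s[j]='b': k: 1→0; π[9]=1 (border 'b')
j=10 s[j]='a': π[10]=2 (border 'ba')
j=11 s[j]='b': π[11]=3 (border 'bab')
j=12 s[j]='a': π[12]=4 (border 'baba')
j=13 s[j]='b': k: 4→2; π[13]=3 (border 'bab')
j=14 s[j]='b': k: 3→1→0; π[14]=1 (border 'b')
j=15 s[j]='a': π[15]=2 (border 'ba')
j=16 s[j]='a': k: 2→0; π[16]=0 (border '')
j=17 s[j]='a': π[17]=0 (border '')
j=18 s[j]='b': π[18]=1 (border 'b')
j=19 s[j]='b': k: 1→0; π[19]=1 (border 'b')
j=20 s[j]='b': k: 1→0; π[20]=1 (border 'b')
j=21 s[j]='b': k: 1→0; π[21]=1 (border 'b')
j=22 s[j]='b': k: 1→0; π[22]=1 (border 'b')
j=23 s[j]='a': π[23]=2 (border 'ba')
j=24 s[j]='a': k: 2→0; π[24]=0 (border '')
j=25 s[j]='b': π[25]=1 (border 'b')
j=26 s[j]='a': π[26]=2 (border 'ba')
j=27 s[j]='b': π[27]=3 (border 'bab')
j=28 s[j]='a': π[28]=4 (border 'baba')
j=29 s[j]='b': k: 4→2; π[29]=3 (border 'bab')
j=30 s[j]='a': π[30]=4 (border 'baba')
j=31 s[j]='a': π[31]=5 (border 'babaa')
j=32 s[j]='b': π[32]=6 (border 'babaab')

[0, 0, 1, 2, 0, 1, 2, 3, 1, 1, 2, 3, 4, 3, 1, 2, 0, 0, 1, 1, 1, 1, 1, 2, 0, 1, 2, 3, 4, 3, 4, 5, 6]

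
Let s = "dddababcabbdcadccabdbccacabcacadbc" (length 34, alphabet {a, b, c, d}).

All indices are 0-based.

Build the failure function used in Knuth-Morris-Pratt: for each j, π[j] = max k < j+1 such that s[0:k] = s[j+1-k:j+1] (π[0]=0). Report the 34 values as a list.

π[0] = 0
j=1 s[j]='d': π[1]=1 (border 'd')
j=2 s[j]='d': π[2]=2 (border 'dd')
j=3 s[j]='a': k: 2→1→0; π[3]=0 (border '')
j=4 s[j]='b': π[4]=0 (border '')
j=5 s[j]='a': π[5]=0 (border '')
j=6 s[j]='b': π[6]=0 (border '')
j=7 s[j]='c': π[7]=0 (border '')
j=8 s[j]='a': π[8]=0 (border '')
j=9 s[j]='b': π[9]=0 (border '')
j=10 s[j]='b': π[10]=0 (border '')
j=11 s[j]='d': π[11]=1 (border 'd')
j=12 s[j]='c': k: 1→0; π[12]=0 (border '')
j=13 s[j]='a': π[13]=0 (border '')
j=14 s[j]='d': π[14]=1 (border 'd')
j=15 s[j]='c': k: 1→0; π[15]=0 (border '')
j=16 s[j]='c': π[16]=0 (border '')
j=17 s[j]='a': π[17]=0 (border '')
j=18 s[j]='b': π[18]=0 (border '')
j=19 s[j]='d': π[19]=1 (border 'd')
j=20 s[j]='b': k: 1→0; π[20]=0 (border '')
j=21 s[j]='c': π[21]=0 (border '')
j=22 s[j]='c': π[22]=0 (border '')
j=23 s[j]='a': π[23]=0 (border '')
j=24 s[j]='c': π[24]=0 (border '')
j=25 s[j]='a': π[25]=0 (border '')
j=26 s[j]='b': π[26]=0 (border '')
j=27 s[j]='c': π[27]=0 (border '')
j=28 s[j]='a': π[28]=0 (border '')
j=29 s[j]='c': π[29]=0 (border '')
j=30 s[j]='a': π[30]=0 (border '')
j=31 s[j]='d': π[31]=1 (border 'd')
j=32 s[j]='b': k: 1→0; π[32]=0 (border '')
j=33 s[j]='c': π[33]=0 (border '')

[0, 1, 2, 0, 0, 0, 0, 0, 0, 0, 0, 1, 0, 0, 1, 0, 0, 0, 0, 1, 0, 0, 0, 0, 0, 0, 0, 0, 0, 0, 0, 1, 0, 0]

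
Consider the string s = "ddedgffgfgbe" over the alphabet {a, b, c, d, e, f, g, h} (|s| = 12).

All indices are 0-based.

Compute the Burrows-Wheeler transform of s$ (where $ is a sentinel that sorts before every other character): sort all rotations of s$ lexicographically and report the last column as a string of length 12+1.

rank  rotation       last
    0  $ddedgffgfgbe  e
    1  be$ddedgffgfg  g
    2  ddedgffgfgbe$  $
    3  dedgffgfgbe$d  d
    4  dgffgfgbe$dde  e
    5  e$ddedgffgfgb  b
    6  edgffgfgbe$dd  d
    7  ffgfgbe$ddedg  g
    8  fgbe$ddedgffg  g
    9  fgfgbe$ddedgf  f
   10  gbe$ddedgffgf  f
   11  gffgfgbe$dded  d
   12  gfgbe$ddedgff  f

eg$debdggffdf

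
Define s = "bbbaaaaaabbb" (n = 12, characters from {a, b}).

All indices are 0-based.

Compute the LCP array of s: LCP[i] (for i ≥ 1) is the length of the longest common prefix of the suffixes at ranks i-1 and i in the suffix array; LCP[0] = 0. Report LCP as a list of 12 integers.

rank→(start, suffix):
  0 → (3, 'aaaaaabbb')
  1 → (4, 'aaaaabbb')
  2 → (5, 'aaaabbb')
  3 → (6, 'aaabbb')
  4 → (7, 'aabbb')
  5 → (8, 'abbb')
  6 → (11, 'b')
  7 → (2, 'baaaaaabbb')
  8 → (10, 'bb')
  9 → (1, 'bbaaaaaabbb')
  10 → (9, 'bbb')
  11 → (0, 'bbbaaaaaabbb')

SA = [3, 4, 5, 6, 7, 8, 11, 2, 10, 1, 9, 0]
rank  pair      lcp
   1  s[3:],s[4:]  5  'aaaaa'
   2  s[4:],s[5:]  4  'aaaa'
   3  s[5:],s[6:]  3  'aaa'
   4  s[6:],s[7:]  2  'aa'
   5  s[7:],s[8:]  1  'a'
   6  s[8:],s[11:]  0  ''
   7  s[11:],s[2:]  1  'b'
   8  s[2:],s[10:]  1  'b'
   9  s[10:],s[1:]  2  'bb'
  10  s[1:],s[9:]  2  'bb'
  11  s[9:],s[0:]  3  'bbb'

[0, 5, 4, 3, 2, 1, 0, 1, 1, 2, 2, 3]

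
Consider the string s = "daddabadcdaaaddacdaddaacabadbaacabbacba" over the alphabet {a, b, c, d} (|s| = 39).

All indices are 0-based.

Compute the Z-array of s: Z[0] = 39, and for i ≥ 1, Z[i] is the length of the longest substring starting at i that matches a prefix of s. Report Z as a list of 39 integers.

Z[0]=39
i=1: outside box; Z[1]=0
i=2: outside box; Z[2]=1 grow→box=[2,3)
i=3: outside box; Z[3]=2 grow→box=[3,5)
i=4: min(r-i=1, Z[1]=0)=0; Z[4]=0
i=5: outside box; Z[5]=0
i=6: outside box; Z[6]=0
i=7: outside box; Z[7]=1 grow→box=[7,8)
i=8: outside box; Z[8]=0
i=9: outside box; Z[9]=2 grow→box=[9,11)
i=10: min(r-i=1, Z[1]=0)=0; Z[10]=0
i=11: outside box; Z[11]=0
i=12: outside box; Z[12]=0
i=13: outside box; Z[13]=1 grow→box=[13,14)
i=14: outside box; Z[14]=2 grow→box=[14,16)
i=15: min(r-i=1, Z[1]=0)=0; Z[15]=0
i=16: outside box; Z[16]=0
i=17: outside box; Z[17]=5 grow→box=[17,22)
i=18: min(r-i=4, Z[1]=0)=0; Z[18]=0
i=19: min(r-i=3, Z[2]=1)=1; Z[19]=1
i=20: min(r-i=2, Z[3]=2)=2; Z[20]=2
i=21: min(r-i=1, Z[4]=0)=0; Z[21]=0
i=22: outside box; Z[22]=0
i=23: outside box; Z[23]=0
i=24: outside box; Z[24]=0
i=25: outside box; Z[25]=0
i=26: outside box; Z[26]=0
i=27: outside box; Z[27]=1 grow→box=[27,28)
i=28: outside box; Z[28]=0
i=29: outside box; Z[29]=0
i=30: outside box; Z[30]=0
i=31: outside box; Z[31]=0
i=32: outside box; Z[32]=0
i=33: outside box; Z[33]=0
i=34: outside box; Z[34]=0
i=35: outside box; Z[35]=0
i=36: outside box; Z[36]=0
i=37: outside box; Z[37]=0
i=38: outside box; Z[38]=0

[39, 0, 1, 2, 0, 0, 0, 1, 0, 2, 0, 0, 0, 1, 2, 0, 0, 5, 0, 1, 2, 0, 0, 0, 0, 0, 0, 1, 0, 0, 0, 0, 0, 0, 0, 0, 0, 0, 0]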